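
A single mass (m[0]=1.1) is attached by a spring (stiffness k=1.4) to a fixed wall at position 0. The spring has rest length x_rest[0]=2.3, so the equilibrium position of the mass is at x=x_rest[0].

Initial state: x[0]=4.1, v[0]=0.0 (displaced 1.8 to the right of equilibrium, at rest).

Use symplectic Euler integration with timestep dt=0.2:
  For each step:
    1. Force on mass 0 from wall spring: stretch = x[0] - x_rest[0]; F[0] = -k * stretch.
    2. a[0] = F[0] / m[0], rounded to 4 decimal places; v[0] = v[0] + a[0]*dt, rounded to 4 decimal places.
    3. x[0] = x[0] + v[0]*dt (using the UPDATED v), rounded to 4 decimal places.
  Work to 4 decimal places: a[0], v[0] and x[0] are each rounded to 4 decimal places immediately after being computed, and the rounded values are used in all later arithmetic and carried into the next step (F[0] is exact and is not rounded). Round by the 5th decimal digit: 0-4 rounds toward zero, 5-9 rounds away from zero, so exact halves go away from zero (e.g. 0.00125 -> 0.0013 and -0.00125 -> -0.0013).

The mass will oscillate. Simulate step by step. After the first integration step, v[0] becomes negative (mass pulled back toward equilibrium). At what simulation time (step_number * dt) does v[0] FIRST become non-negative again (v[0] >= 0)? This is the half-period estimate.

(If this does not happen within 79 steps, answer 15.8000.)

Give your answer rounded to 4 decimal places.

Answer: 2.8000

Derivation:
Step 0: x=[4.1000] v=[0.0000]
Step 1: x=[4.0084] v=[-0.4582]
Step 2: x=[3.8298] v=[-0.8931]
Step 3: x=[3.5733] v=[-1.2825]
Step 4: x=[3.2520] v=[-1.6066]
Step 5: x=[2.8822] v=[-1.8489]
Step 6: x=[2.4828] v=[-1.9971]
Step 7: x=[2.0741] v=[-2.0436]
Step 8: x=[1.6769] v=[-1.9861]
Step 9: x=[1.3114] v=[-1.8275]
Step 10: x=[0.9962] v=[-1.5759]
Step 11: x=[0.7474] v=[-1.2440]
Step 12: x=[0.5776] v=[-0.8488]
Step 13: x=[0.4955] v=[-0.4104]
Step 14: x=[0.5053] v=[0.0489]
First v>=0 after going negative at step 14, time=2.8000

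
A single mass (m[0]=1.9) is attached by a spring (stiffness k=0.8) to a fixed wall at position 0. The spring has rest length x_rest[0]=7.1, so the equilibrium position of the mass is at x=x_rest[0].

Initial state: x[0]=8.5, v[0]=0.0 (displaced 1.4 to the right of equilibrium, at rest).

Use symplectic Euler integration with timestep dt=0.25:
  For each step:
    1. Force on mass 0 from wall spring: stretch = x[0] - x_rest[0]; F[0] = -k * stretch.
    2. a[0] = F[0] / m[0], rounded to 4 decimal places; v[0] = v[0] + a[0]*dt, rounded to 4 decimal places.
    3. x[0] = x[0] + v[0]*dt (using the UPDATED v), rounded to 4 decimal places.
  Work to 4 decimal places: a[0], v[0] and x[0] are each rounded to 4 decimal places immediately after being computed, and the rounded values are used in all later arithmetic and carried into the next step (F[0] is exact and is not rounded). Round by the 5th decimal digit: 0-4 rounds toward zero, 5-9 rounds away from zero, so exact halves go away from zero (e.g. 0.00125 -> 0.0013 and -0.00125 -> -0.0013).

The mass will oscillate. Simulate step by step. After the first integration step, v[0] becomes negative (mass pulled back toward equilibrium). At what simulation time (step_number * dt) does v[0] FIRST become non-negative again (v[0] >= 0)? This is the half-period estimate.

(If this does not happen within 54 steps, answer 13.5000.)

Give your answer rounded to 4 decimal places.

Step 0: x=[8.5000] v=[0.0000]
Step 1: x=[8.4632] v=[-0.1474]
Step 2: x=[8.3905] v=[-0.2909]
Step 3: x=[8.2838] v=[-0.4268]
Step 4: x=[8.1460] v=[-0.5514]
Step 5: x=[7.9806] v=[-0.6615]
Step 6: x=[7.7921] v=[-0.7542]
Step 7: x=[7.5853] v=[-0.8271]
Step 8: x=[7.3658] v=[-0.8782]
Step 9: x=[7.1393] v=[-0.9062]
Step 10: x=[6.9117] v=[-0.9103]
Step 11: x=[6.6891] v=[-0.8905]
Step 12: x=[6.4773] v=[-0.8473]
Step 13: x=[6.2819] v=[-0.7818]
Step 14: x=[6.1080] v=[-0.6957]
Step 15: x=[5.9602] v=[-0.5913]
Step 16: x=[5.8424] v=[-0.4713]
Step 17: x=[5.7577] v=[-0.3389]
Step 18: x=[5.7083] v=[-0.1976]
Step 19: x=[5.6955] v=[-0.0511]
Step 20: x=[5.7197] v=[0.0968]
First v>=0 after going negative at step 20, time=5.0000

Answer: 5.0000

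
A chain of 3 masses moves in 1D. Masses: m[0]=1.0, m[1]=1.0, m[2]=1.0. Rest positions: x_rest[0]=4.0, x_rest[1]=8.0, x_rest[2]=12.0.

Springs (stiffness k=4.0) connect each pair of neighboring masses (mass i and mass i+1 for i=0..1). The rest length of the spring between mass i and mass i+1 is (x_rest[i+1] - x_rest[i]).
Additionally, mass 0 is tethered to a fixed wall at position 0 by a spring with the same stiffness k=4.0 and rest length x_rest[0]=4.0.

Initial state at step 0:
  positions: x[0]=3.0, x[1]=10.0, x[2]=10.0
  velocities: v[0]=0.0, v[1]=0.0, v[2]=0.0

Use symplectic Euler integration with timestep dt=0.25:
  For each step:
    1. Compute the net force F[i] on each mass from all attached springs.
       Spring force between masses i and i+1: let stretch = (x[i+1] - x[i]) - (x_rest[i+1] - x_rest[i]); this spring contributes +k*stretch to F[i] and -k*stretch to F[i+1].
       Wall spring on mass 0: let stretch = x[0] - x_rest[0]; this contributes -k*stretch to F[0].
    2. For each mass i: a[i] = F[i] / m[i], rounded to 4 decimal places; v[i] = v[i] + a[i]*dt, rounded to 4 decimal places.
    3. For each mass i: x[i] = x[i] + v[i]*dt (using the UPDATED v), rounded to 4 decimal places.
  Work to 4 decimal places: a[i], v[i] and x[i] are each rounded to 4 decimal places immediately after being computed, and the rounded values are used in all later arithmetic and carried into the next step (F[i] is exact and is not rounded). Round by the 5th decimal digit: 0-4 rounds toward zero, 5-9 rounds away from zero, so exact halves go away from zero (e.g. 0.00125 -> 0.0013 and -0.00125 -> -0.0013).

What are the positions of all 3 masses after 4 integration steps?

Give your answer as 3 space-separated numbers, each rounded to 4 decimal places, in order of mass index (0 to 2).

Step 0: x=[3.0000 10.0000 10.0000] v=[0.0000 0.0000 0.0000]
Step 1: x=[4.0000 8.2500 11.0000] v=[4.0000 -7.0000 4.0000]
Step 2: x=[5.0625 6.1250 12.3125] v=[4.2500 -8.5000 5.2500]
Step 3: x=[5.1250 5.2813 13.0781] v=[0.2500 -3.3750 3.0625]
Step 4: x=[3.9453 6.3477 12.8945] v=[-4.7187 4.2655 -0.7343]

Answer: 3.9453 6.3477 12.8945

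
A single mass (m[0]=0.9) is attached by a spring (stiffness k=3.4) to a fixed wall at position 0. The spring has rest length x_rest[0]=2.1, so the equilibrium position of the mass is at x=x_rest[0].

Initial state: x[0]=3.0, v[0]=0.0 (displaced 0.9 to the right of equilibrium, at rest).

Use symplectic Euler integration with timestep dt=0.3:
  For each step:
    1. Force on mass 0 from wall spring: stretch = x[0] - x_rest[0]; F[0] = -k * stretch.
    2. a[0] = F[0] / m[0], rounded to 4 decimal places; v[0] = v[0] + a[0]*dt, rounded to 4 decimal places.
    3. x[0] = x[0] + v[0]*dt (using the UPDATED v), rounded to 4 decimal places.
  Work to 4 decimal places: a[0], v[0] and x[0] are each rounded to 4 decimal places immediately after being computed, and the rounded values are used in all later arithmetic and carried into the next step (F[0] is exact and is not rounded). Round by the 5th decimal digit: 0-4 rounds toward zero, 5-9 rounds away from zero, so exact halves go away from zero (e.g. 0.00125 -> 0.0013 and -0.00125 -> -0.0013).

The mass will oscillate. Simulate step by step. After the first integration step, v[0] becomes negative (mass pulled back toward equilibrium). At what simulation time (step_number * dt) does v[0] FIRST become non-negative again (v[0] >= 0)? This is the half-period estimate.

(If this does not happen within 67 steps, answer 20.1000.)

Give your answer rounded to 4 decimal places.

Step 0: x=[3.0000] v=[0.0000]
Step 1: x=[2.6940] v=[-1.0200]
Step 2: x=[2.1860] v=[-1.6932]
Step 3: x=[1.6488] v=[-1.7907]
Step 4: x=[1.2650] v=[-1.2794]
Step 5: x=[1.1651] v=[-0.3331]
Step 6: x=[1.3830] v=[0.7264]
First v>=0 after going negative at step 6, time=1.8000

Answer: 1.8000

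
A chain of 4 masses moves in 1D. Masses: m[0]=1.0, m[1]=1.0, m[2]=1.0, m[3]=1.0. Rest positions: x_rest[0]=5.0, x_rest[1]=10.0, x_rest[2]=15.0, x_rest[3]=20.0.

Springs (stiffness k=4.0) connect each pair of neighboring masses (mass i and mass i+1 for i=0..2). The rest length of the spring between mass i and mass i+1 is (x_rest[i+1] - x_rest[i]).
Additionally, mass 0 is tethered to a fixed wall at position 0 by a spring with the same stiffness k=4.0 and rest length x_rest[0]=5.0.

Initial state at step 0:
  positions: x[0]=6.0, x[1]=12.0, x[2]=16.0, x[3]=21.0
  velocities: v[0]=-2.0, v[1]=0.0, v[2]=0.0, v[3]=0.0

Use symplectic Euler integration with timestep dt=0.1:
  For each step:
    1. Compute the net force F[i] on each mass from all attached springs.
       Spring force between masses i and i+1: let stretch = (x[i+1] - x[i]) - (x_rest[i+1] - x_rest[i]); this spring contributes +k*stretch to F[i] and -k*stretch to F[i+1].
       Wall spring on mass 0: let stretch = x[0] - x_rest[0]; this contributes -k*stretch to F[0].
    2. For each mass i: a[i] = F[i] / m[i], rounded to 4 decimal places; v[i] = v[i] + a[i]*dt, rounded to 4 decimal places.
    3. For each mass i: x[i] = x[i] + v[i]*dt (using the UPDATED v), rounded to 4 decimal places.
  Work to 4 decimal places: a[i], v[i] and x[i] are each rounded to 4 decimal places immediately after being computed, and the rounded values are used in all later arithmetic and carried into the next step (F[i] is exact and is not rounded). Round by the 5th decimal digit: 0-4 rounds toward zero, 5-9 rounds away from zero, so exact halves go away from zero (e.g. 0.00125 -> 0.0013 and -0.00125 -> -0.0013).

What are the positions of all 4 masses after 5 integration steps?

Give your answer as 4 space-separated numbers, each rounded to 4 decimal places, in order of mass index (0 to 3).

Step 0: x=[6.0000 12.0000 16.0000 21.0000] v=[-2.0000 0.0000 0.0000 0.0000]
Step 1: x=[5.8000 11.9200 16.0400 21.0000] v=[-2.0000 -0.8000 0.4000 0.0000]
Step 2: x=[5.6128 11.7600 16.1136 21.0016] v=[-1.8720 -1.6000 0.7360 0.0160]
Step 3: x=[5.4470 11.5283 16.2086 21.0077] v=[-1.6582 -2.3174 0.9498 0.0608]
Step 4: x=[5.3066 11.2405 16.3083 21.0218] v=[-1.4045 -2.8778 0.9973 0.1412]
Step 5: x=[5.1912 10.9181 16.3939 21.0474] v=[-1.1536 -3.2242 0.8556 0.2558]

Answer: 5.1912 10.9181 16.3939 21.0474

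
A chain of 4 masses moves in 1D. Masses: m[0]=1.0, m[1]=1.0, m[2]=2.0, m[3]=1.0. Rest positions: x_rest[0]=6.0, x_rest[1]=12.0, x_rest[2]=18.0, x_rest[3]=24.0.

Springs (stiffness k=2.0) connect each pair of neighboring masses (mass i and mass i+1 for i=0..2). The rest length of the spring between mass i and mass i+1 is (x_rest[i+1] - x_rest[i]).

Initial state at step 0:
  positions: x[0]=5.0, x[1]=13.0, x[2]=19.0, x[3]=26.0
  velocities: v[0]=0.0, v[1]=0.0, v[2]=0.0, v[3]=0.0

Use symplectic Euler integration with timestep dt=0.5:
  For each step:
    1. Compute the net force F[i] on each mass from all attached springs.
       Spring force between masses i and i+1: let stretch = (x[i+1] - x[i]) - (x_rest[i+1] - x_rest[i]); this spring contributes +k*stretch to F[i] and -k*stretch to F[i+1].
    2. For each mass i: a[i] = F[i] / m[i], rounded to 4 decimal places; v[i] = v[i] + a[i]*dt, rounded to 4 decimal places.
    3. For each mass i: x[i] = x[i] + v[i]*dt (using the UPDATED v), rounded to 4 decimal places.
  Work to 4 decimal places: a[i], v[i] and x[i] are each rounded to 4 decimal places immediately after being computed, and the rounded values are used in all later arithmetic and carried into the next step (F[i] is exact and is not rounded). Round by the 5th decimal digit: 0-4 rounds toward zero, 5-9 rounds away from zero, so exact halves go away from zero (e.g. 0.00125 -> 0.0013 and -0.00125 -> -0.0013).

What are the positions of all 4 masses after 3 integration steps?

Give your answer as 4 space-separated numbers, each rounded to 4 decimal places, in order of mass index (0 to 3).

Answer: 7.3125 12.7500 18.7500 24.4375

Derivation:
Step 0: x=[5.0000 13.0000 19.0000 26.0000] v=[0.0000 0.0000 0.0000 0.0000]
Step 1: x=[6.0000 12.0000 19.2500 25.5000] v=[2.0000 -2.0000 0.5000 -1.0000]
Step 2: x=[7.0000 11.6250 19.2500 24.8750] v=[2.0000 -0.7500 0.0000 -1.2500]
Step 3: x=[7.3125 12.7500 18.7500 24.4375] v=[0.6250 2.2500 -1.0000 -0.8750]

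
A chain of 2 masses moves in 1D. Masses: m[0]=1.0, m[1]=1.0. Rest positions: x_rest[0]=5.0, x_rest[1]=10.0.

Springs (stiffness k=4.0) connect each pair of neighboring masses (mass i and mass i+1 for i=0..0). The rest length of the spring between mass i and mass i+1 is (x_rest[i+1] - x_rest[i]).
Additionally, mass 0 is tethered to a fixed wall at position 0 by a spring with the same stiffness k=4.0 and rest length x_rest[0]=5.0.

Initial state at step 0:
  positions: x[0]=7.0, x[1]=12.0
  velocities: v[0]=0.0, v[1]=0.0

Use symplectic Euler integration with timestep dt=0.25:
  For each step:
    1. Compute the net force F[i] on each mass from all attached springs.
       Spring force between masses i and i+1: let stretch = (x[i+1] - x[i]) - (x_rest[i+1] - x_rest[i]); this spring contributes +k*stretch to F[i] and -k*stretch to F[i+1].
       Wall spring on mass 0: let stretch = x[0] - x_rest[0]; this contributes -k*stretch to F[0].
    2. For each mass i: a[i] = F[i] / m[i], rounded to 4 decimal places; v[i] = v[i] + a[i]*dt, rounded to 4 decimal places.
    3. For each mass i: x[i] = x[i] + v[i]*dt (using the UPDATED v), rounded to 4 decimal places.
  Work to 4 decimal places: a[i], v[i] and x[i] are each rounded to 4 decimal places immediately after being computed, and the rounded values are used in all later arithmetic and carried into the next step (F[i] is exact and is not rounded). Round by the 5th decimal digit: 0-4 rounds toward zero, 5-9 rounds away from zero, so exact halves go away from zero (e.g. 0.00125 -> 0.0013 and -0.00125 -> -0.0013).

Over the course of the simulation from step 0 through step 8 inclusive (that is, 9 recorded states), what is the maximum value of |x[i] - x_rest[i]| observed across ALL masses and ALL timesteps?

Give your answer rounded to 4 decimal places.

Answer: 2.3361

Derivation:
Step 0: x=[7.0000 12.0000] v=[0.0000 0.0000]
Step 1: x=[6.5000 12.0000] v=[-2.0000 0.0000]
Step 2: x=[5.7500 11.8750] v=[-3.0000 -0.5000]
Step 3: x=[5.0938 11.4688] v=[-2.6250 -1.6250]
Step 4: x=[4.7579 10.7188] v=[-1.3438 -3.0000]
Step 5: x=[4.7227 9.7286] v=[-0.1408 -3.9609]
Step 6: x=[4.7583 8.7369] v=[0.1424 -3.9668]
Step 7: x=[4.5990 8.0006] v=[-0.6373 -2.9454]
Step 8: x=[4.1403 7.6639] v=[-1.8347 -1.3470]
Max displacement = 2.3361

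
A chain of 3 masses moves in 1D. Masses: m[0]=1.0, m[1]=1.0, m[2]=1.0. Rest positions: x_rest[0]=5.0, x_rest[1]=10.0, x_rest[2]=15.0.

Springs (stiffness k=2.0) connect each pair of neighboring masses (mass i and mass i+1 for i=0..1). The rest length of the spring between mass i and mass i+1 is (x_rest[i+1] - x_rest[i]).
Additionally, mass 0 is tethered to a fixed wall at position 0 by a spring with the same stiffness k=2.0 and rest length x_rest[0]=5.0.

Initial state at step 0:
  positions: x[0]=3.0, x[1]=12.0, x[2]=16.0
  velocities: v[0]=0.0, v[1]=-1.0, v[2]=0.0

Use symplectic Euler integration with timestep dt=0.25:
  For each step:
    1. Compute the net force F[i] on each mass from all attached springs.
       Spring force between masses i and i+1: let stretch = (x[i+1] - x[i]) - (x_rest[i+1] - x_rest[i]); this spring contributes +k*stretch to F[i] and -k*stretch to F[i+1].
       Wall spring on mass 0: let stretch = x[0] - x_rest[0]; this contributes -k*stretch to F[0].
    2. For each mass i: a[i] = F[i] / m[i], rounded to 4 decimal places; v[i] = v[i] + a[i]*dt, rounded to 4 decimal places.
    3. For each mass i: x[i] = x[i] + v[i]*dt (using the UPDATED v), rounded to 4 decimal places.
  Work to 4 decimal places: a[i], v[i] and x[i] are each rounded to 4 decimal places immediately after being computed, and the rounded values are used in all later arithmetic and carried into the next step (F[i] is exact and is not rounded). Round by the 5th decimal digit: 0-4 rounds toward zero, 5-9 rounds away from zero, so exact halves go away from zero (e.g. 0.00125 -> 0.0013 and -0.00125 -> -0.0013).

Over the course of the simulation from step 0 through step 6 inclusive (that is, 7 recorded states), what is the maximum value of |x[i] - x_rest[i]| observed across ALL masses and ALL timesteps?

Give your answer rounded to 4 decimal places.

Step 0: x=[3.0000 12.0000 16.0000] v=[0.0000 -1.0000 0.0000]
Step 1: x=[3.7500 11.1250 16.1250] v=[3.0000 -3.5000 0.5000]
Step 2: x=[4.9531 9.9531 16.2500] v=[4.8125 -4.6875 0.5000]
Step 3: x=[6.1621 8.9433 16.2129] v=[4.8360 -4.0391 -0.1485]
Step 4: x=[6.9485 8.4946 15.8921] v=[3.1456 -1.7949 -1.2833]
Step 5: x=[7.0596 8.7773 15.2716] v=[0.4444 1.1308 -2.4821]
Step 6: x=[6.5030 9.6571 14.4643] v=[-2.2266 3.5191 -3.2293]
Max displacement = 2.0596

Answer: 2.0596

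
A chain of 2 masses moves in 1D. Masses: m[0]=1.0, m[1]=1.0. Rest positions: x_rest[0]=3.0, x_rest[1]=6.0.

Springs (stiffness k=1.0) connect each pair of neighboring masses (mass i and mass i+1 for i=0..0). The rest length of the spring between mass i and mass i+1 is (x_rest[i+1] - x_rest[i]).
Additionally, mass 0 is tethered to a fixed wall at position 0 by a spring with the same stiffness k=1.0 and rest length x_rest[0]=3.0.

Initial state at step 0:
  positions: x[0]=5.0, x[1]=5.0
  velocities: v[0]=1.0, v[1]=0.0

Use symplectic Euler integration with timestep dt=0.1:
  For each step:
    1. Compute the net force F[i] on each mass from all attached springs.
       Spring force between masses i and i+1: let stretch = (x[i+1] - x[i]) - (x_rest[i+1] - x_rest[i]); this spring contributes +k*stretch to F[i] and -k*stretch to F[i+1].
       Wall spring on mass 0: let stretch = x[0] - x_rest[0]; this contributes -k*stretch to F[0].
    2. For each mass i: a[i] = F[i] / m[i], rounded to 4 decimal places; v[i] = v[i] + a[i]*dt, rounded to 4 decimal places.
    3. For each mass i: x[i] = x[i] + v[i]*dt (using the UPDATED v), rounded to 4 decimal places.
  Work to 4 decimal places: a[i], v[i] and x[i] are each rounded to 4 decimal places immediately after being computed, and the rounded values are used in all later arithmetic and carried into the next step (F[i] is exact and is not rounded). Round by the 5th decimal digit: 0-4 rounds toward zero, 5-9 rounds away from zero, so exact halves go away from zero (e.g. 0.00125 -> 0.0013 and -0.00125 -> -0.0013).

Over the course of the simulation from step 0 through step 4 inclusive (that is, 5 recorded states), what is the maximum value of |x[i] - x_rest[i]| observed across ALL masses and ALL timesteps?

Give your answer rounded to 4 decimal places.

Answer: 2.0500

Derivation:
Step 0: x=[5.0000 5.0000] v=[1.0000 0.0000]
Step 1: x=[5.0500 5.0300] v=[0.5000 0.3000]
Step 2: x=[5.0493 5.0902] v=[-0.0070 0.6020]
Step 3: x=[4.9985 5.1800] v=[-0.5078 0.8979]
Step 4: x=[4.8996 5.2980] v=[-0.9895 1.1798]
Max displacement = 2.0500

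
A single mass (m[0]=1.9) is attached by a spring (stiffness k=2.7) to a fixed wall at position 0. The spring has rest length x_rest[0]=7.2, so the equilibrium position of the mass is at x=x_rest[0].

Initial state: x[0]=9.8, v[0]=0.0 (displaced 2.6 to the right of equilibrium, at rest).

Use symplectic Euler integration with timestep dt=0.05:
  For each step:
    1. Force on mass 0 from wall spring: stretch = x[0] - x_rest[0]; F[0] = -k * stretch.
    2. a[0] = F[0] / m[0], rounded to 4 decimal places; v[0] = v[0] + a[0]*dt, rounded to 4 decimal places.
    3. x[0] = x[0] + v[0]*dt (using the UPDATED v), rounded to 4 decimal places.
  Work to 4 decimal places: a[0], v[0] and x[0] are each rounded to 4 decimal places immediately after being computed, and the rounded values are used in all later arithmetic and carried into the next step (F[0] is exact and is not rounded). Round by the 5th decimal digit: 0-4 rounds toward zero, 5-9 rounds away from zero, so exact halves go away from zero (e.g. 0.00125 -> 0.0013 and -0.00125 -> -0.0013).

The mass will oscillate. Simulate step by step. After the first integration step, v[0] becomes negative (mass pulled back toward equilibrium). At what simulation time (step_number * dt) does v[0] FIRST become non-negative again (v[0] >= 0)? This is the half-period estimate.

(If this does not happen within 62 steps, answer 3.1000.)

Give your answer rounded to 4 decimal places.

Step 0: x=[9.8000] v=[0.0000]
Step 1: x=[9.7908] v=[-0.1847]
Step 2: x=[9.7724] v=[-0.3688]
Step 3: x=[9.7448] v=[-0.5516]
Step 4: x=[9.7082] v=[-0.7324]
Step 5: x=[9.6627] v=[-0.9106]
Step 6: x=[9.6084] v=[-1.0856]
Step 7: x=[9.5456] v=[-1.2567]
Step 8: x=[9.4744] v=[-1.4234]
Step 9: x=[9.3952] v=[-1.5850]
Step 10: x=[9.3082] v=[-1.7410]
Step 11: x=[9.2137] v=[-1.8908]
Step 12: x=[9.1120] v=[-2.0339]
Step 13: x=[9.0035] v=[-2.1698]
Step 14: x=[8.8886] v=[-2.2979]
Step 15: x=[8.7677] v=[-2.4179]
Step 16: x=[8.6412] v=[-2.5293]
Step 17: x=[8.5096] v=[-2.6317]
Step 18: x=[8.3734] v=[-2.7248]
Step 19: x=[8.2330] v=[-2.8082]
Step 20: x=[8.0889] v=[-2.8816]
Step 21: x=[7.9417] v=[-2.9448]
Step 22: x=[7.7918] v=[-2.9975]
Step 23: x=[7.6398] v=[-3.0396]
Step 24: x=[7.4863] v=[-3.0709]
Step 25: x=[7.3317] v=[-3.0912]
Step 26: x=[7.1767] v=[-3.1006]
Step 27: x=[7.0218] v=[-3.0989]
Step 28: x=[6.8675] v=[-3.0862]
Step 29: x=[6.7144] v=[-3.0626]
Step 30: x=[6.5630] v=[-3.0281]
Step 31: x=[6.4139] v=[-2.9828]
Step 32: x=[6.2676] v=[-2.9269]
Step 33: x=[6.1246] v=[-2.8607]
Step 34: x=[5.9854] v=[-2.7843]
Step 35: x=[5.8505] v=[-2.6980]
Step 36: x=[5.7204] v=[-2.6021]
Step 37: x=[5.5956] v=[-2.4970]
Step 38: x=[5.4765] v=[-2.3830]
Step 39: x=[5.3635] v=[-2.2605]
Step 40: x=[5.2570] v=[-2.1300]
Step 41: x=[5.1574] v=[-1.9919]
Step 42: x=[5.0651] v=[-1.8468]
Step 43: x=[4.9803] v=[-1.6951]
Step 44: x=[4.9034] v=[-1.5374]
Step 45: x=[4.8347] v=[-1.3742]
Step 46: x=[4.7744] v=[-1.2061]
Step 47: x=[4.7227] v=[-1.0338]
Step 48: x=[4.6798] v=[-0.8578]
Step 49: x=[4.6459] v=[-0.6787]
Step 50: x=[4.6210] v=[-0.4972]
Step 51: x=[4.6053] v=[-0.3140]
Step 52: x=[4.5988] v=[-0.1296]
Step 53: x=[4.6016] v=[0.0552]
First v>=0 after going negative at step 53, time=2.6500

Answer: 2.6500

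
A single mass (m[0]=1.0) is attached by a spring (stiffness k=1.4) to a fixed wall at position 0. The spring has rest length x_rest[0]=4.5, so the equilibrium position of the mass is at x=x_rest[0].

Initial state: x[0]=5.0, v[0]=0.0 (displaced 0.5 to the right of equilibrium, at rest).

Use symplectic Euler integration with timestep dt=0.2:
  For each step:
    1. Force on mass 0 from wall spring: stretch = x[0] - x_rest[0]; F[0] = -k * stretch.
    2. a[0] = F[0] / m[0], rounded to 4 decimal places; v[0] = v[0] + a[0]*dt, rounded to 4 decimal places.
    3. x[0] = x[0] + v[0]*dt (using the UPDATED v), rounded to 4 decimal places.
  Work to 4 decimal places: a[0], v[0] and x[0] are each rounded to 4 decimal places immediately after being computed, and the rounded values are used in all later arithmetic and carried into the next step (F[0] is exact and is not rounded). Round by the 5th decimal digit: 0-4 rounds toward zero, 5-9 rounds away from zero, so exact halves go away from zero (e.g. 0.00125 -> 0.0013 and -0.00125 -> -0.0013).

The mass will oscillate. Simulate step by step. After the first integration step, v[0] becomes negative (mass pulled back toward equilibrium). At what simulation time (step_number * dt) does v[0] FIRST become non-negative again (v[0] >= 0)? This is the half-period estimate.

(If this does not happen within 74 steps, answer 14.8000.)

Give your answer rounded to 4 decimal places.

Step 0: x=[5.0000] v=[0.0000]
Step 1: x=[4.9720] v=[-0.1400]
Step 2: x=[4.9176] v=[-0.2722]
Step 3: x=[4.8398] v=[-0.3891]
Step 4: x=[4.7430] v=[-0.4842]
Step 5: x=[4.6326] v=[-0.5522]
Step 6: x=[4.5147] v=[-0.5893]
Step 7: x=[4.3960] v=[-0.5934]
Step 8: x=[4.2831] v=[-0.5643]
Step 9: x=[4.1824] v=[-0.5036]
Step 10: x=[4.0995] v=[-0.4147]
Step 11: x=[4.0390] v=[-0.3026]
Step 12: x=[4.0043] v=[-0.1735]
Step 13: x=[3.9974] v=[-0.0347]
Step 14: x=[4.0186] v=[0.1060]
First v>=0 after going negative at step 14, time=2.8000

Answer: 2.8000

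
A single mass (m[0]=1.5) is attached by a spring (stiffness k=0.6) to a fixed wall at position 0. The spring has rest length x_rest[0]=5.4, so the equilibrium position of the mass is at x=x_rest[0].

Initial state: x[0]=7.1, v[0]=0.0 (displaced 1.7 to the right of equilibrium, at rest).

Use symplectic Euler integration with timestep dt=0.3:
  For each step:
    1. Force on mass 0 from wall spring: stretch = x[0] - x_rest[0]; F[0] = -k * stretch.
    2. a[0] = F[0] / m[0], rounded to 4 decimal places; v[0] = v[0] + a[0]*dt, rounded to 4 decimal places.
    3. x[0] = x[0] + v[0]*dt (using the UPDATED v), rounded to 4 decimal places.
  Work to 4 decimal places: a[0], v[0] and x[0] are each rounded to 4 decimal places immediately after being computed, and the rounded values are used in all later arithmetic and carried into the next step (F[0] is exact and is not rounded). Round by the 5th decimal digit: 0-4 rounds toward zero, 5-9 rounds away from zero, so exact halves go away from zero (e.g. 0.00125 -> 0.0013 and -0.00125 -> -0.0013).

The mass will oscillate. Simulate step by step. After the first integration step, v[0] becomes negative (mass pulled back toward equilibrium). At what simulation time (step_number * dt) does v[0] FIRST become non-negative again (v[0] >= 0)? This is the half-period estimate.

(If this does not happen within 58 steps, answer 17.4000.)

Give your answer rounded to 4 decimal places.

Step 0: x=[7.1000] v=[0.0000]
Step 1: x=[7.0388] v=[-0.2040]
Step 2: x=[6.9186] v=[-0.4007]
Step 3: x=[6.7437] v=[-0.5829]
Step 4: x=[6.5204] v=[-0.7442]
Step 5: x=[6.2568] v=[-0.8787]
Step 6: x=[5.9624] v=[-0.9815]
Step 7: x=[5.6477] v=[-1.0490]
Step 8: x=[5.3241] v=[-1.0787]
Step 9: x=[5.0032] v=[-1.0696]
Step 10: x=[4.6966] v=[-1.0220]
Step 11: x=[4.4153] v=[-0.9376]
Step 12: x=[4.1695] v=[-0.8194]
Step 13: x=[3.9680] v=[-0.6717]
Step 14: x=[3.8180] v=[-0.4999]
Step 15: x=[3.7250] v=[-0.3101]
Step 16: x=[3.6923] v=[-0.1091]
Step 17: x=[3.7210] v=[0.0958]
First v>=0 after going negative at step 17, time=5.1000

Answer: 5.1000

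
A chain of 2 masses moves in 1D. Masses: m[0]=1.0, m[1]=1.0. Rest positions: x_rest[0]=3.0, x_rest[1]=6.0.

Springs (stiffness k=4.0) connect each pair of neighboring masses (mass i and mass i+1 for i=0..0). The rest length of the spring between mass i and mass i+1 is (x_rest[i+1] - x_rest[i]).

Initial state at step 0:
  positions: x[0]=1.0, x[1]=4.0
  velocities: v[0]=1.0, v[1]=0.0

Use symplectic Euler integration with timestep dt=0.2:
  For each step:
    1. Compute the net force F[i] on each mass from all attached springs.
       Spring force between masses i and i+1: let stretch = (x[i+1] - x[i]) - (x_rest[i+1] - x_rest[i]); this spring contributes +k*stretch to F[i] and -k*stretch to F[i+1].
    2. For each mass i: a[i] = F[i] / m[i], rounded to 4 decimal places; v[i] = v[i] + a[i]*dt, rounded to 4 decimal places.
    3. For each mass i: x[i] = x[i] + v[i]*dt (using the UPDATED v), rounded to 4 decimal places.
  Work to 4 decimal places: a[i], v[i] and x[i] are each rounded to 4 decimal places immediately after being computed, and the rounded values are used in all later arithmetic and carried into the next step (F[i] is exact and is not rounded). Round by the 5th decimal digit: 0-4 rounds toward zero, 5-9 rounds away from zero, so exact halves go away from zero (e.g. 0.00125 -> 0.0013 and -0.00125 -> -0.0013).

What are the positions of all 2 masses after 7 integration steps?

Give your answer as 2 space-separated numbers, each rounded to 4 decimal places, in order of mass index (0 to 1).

Answer: 1.5588 4.8412

Derivation:
Step 0: x=[1.0000 4.0000] v=[1.0000 0.0000]
Step 1: x=[1.2000 4.0000] v=[1.0000 0.0000]
Step 2: x=[1.3680 4.0320] v=[0.8400 0.1600]
Step 3: x=[1.4822 4.1178] v=[0.5712 0.4288]
Step 4: x=[1.5381 4.2619] v=[0.2797 0.7203]
Step 5: x=[1.5498 4.4502] v=[0.0587 0.9413]
Step 6: x=[1.5456 4.6544] v=[-0.0210 1.0210]
Step 7: x=[1.5588 4.8412] v=[0.0660 0.9340]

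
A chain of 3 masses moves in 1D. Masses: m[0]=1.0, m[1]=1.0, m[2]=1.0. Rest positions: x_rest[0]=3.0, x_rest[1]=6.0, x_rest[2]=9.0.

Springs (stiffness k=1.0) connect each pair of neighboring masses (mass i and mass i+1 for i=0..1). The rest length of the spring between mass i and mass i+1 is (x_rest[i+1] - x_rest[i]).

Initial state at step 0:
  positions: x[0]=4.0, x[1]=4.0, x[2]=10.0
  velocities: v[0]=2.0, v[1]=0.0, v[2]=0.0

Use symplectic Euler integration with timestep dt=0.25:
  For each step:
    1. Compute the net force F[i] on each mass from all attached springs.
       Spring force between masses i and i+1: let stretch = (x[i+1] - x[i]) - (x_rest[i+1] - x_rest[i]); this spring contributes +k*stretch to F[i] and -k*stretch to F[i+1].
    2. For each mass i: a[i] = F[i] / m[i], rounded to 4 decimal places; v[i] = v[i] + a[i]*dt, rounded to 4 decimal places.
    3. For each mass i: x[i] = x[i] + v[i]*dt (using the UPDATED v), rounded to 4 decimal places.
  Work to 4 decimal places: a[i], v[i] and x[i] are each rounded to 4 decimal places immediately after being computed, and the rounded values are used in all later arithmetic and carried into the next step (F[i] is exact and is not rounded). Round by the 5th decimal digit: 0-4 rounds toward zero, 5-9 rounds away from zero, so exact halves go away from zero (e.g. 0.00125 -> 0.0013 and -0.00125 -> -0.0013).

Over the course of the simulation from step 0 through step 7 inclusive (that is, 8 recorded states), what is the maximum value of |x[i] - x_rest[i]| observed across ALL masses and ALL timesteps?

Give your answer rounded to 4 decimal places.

Step 0: x=[4.0000 4.0000 10.0000] v=[2.0000 0.0000 0.0000]
Step 1: x=[4.3125 4.3750 9.8125] v=[1.2500 1.5000 -0.7500]
Step 2: x=[4.4414 5.0860 9.4727] v=[0.5156 2.8438 -1.3594]
Step 3: x=[4.4231 6.0308 9.0462] v=[-0.0733 3.7793 -1.7061]
Step 4: x=[4.3178 7.0636 8.6187] v=[-0.4214 4.1312 -1.7100]
Step 5: x=[4.1966 8.0220 8.2815] v=[-0.4850 3.8335 -1.3488]
Step 6: x=[4.1269 8.7575 8.1156] v=[-0.2787 2.9420 -0.6637]
Step 7: x=[4.1592 9.1635 8.1773] v=[0.1290 1.6239 0.2468]
Max displacement = 3.1635

Answer: 3.1635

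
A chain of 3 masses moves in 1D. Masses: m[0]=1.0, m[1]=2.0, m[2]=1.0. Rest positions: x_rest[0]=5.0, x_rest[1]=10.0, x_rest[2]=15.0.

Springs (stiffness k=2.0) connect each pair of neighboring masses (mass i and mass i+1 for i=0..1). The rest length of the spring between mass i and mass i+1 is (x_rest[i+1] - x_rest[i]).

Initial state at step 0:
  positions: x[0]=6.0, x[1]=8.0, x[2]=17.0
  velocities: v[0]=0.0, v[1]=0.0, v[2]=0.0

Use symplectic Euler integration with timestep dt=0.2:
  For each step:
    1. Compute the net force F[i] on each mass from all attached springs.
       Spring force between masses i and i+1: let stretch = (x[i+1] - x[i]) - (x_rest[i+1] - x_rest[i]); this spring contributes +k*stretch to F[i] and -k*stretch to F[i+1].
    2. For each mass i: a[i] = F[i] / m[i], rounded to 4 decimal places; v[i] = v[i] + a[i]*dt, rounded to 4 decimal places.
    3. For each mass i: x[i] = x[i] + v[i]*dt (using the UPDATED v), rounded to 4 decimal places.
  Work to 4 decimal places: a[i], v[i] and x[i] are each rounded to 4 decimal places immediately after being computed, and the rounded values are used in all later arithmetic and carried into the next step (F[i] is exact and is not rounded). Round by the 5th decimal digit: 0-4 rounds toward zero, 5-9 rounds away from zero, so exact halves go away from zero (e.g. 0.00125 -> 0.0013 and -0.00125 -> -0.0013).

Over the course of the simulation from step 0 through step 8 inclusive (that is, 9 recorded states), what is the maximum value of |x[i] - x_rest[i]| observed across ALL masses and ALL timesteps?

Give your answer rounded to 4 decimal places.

Step 0: x=[6.0000 8.0000 17.0000] v=[0.0000 0.0000 0.0000]
Step 1: x=[5.7600 8.2800 16.6800] v=[-1.2000 1.4000 -1.6000]
Step 2: x=[5.3216 8.7952 16.0880] v=[-2.1920 2.5760 -2.9600]
Step 3: x=[4.7611 9.4632 15.3126] v=[-2.8026 3.3398 -3.8771]
Step 4: x=[4.1767 10.1771 14.4692] v=[-2.9218 3.5693 -4.2169]
Step 5: x=[3.6724 10.8226 13.6825] v=[-2.5216 3.2276 -3.9337]
Step 6: x=[3.3401 11.2965 13.0670] v=[-1.6615 2.3695 -3.0777]
Step 7: x=[3.2443 11.5230 12.7098] v=[-0.4789 1.1323 -1.7859]
Step 8: x=[3.4108 11.4658 12.6577] v=[0.8326 -0.2861 -0.2606]
Max displacement = 2.3423

Answer: 2.3423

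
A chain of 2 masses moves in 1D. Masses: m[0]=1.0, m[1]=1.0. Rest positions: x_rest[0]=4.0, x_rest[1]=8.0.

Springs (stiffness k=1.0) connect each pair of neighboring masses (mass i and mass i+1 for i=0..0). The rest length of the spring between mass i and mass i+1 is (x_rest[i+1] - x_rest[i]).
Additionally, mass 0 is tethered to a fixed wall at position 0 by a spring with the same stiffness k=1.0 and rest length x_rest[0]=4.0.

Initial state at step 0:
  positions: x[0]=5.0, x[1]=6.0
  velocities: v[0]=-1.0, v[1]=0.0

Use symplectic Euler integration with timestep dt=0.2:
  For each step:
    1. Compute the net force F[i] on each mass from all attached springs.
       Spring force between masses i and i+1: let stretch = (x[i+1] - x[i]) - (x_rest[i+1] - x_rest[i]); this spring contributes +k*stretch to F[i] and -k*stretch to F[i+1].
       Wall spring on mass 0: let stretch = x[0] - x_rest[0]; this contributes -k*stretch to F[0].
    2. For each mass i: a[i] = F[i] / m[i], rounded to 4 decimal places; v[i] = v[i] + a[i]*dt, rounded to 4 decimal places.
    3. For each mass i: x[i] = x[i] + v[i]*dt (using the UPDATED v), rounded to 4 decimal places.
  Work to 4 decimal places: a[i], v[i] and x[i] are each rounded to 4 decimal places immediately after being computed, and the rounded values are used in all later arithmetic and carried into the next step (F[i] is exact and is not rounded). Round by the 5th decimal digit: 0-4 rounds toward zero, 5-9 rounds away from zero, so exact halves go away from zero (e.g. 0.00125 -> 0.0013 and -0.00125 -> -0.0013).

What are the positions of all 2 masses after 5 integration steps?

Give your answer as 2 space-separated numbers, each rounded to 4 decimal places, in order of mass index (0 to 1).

Answer: 2.4534 7.2985

Derivation:
Step 0: x=[5.0000 6.0000] v=[-1.0000 0.0000]
Step 1: x=[4.6400 6.1200] v=[-1.8000 0.6000]
Step 2: x=[4.1536 6.3408] v=[-2.4320 1.1040]
Step 3: x=[3.5885 6.6341] v=[-2.8253 1.4666]
Step 4: x=[3.0017 6.9656] v=[-2.9339 1.6575]
Step 5: x=[2.4534 7.2985] v=[-2.7415 1.6647]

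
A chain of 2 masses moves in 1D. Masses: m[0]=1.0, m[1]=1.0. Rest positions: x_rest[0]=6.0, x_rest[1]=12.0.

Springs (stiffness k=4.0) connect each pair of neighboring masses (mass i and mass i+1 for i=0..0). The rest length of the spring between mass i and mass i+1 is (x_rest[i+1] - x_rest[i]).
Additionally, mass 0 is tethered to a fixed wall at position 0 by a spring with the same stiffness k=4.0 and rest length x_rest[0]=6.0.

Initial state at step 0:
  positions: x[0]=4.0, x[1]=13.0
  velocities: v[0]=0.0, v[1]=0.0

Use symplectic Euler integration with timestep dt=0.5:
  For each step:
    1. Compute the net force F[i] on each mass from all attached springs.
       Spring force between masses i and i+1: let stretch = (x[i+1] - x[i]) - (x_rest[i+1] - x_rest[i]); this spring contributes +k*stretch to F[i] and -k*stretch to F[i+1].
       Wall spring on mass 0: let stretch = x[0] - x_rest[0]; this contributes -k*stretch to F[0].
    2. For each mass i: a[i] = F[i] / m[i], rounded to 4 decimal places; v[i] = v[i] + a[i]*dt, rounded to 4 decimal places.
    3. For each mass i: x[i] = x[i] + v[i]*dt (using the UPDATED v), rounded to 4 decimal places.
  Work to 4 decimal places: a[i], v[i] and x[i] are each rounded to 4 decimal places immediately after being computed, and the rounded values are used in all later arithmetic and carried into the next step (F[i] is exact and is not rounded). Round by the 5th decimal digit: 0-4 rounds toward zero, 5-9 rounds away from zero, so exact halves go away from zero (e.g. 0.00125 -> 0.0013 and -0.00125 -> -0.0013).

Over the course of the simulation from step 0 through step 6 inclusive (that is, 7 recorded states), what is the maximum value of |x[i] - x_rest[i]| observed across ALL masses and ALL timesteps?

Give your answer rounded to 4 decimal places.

Answer: 3.0000

Derivation:
Step 0: x=[4.0000 13.0000] v=[0.0000 0.0000]
Step 1: x=[9.0000 10.0000] v=[10.0000 -6.0000]
Step 2: x=[6.0000 12.0000] v=[-6.0000 4.0000]
Step 3: x=[3.0000 14.0000] v=[-6.0000 4.0000]
Step 4: x=[8.0000 11.0000] v=[10.0000 -6.0000]
Step 5: x=[8.0000 11.0000] v=[0.0000 0.0000]
Step 6: x=[3.0000 14.0000] v=[-10.0000 6.0000]
Max displacement = 3.0000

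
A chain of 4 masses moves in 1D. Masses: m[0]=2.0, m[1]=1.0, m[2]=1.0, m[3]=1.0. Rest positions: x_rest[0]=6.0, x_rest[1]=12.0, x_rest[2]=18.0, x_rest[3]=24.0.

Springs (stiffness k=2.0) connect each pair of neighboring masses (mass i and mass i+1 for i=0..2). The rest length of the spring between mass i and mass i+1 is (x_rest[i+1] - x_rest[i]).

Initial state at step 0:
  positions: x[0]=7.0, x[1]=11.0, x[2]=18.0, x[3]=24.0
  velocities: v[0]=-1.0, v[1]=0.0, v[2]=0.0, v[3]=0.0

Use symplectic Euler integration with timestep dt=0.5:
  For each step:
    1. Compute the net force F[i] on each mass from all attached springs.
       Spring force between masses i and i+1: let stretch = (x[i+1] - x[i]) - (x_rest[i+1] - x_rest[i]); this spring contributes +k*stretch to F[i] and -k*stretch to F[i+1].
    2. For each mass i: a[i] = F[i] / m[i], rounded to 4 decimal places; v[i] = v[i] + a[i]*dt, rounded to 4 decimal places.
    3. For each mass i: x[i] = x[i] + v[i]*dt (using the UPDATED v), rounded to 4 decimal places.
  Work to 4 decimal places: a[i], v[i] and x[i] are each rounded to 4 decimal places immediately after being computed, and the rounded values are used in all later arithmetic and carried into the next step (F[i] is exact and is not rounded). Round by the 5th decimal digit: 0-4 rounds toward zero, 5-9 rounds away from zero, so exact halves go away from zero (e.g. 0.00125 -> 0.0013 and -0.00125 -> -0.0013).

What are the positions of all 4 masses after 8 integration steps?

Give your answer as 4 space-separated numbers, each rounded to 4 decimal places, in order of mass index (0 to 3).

Step 0: x=[7.0000 11.0000 18.0000 24.0000] v=[-1.0000 0.0000 0.0000 0.0000]
Step 1: x=[6.0000 12.5000 17.5000 24.0000] v=[-2.0000 3.0000 -1.0000 0.0000]
Step 2: x=[5.1250 13.2500 17.7500 23.7500] v=[-1.7500 1.5000 0.5000 -0.5000]
Step 3: x=[4.7813 12.1875 18.7500 23.5000] v=[-0.6875 -2.1250 2.0000 -0.5000]
Step 4: x=[4.7891 10.7032 18.8438 23.8750] v=[0.0156 -2.9687 0.1875 0.7500]
Step 5: x=[4.7754 10.3321 17.3829 24.7344] v=[-0.0274 -0.7422 -2.9219 1.7188]
Step 6: x=[4.6509 10.7081 16.0723 24.9181] v=[-0.2491 0.7519 -2.6212 0.3673]
Step 7: x=[4.5407 10.7376 16.5025 23.6789] v=[-0.2205 0.0589 0.8604 -2.4785]
Step 8: x=[4.4797 10.5511 17.6385 21.8515] v=[-0.1221 -0.3731 2.2719 -3.6549]

Answer: 4.4797 10.5511 17.6385 21.8515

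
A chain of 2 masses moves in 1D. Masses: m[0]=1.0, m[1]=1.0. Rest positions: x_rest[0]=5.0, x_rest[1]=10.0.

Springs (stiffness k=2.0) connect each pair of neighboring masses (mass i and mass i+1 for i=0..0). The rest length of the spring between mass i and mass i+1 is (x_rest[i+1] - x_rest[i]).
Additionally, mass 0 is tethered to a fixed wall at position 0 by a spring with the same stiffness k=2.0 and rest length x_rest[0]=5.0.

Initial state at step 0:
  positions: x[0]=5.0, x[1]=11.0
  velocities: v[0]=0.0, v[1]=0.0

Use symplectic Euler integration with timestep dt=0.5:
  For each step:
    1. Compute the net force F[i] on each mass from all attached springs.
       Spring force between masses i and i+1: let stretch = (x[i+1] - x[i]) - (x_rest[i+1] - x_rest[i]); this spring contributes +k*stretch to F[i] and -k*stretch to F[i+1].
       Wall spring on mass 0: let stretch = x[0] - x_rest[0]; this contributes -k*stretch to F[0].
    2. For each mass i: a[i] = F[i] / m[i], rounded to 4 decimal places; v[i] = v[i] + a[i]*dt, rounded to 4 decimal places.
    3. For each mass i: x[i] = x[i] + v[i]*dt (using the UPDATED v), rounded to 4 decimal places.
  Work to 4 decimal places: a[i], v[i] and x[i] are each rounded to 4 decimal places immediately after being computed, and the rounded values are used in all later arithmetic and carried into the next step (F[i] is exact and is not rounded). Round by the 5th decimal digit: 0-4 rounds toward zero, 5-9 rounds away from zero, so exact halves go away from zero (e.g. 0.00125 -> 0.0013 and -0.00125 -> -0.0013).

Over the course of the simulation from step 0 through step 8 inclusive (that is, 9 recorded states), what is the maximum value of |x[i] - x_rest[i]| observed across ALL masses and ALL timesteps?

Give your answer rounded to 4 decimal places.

Answer: 1.0546

Derivation:
Step 0: x=[5.0000 11.0000] v=[0.0000 0.0000]
Step 1: x=[5.5000 10.5000] v=[1.0000 -1.0000]
Step 2: x=[5.7500 10.0000] v=[0.5000 -1.0000]
Step 3: x=[5.2500 9.8750] v=[-1.0000 -0.2500]
Step 4: x=[4.4375 9.9375] v=[-1.6250 0.1250]
Step 5: x=[4.1563 9.7500] v=[-0.5625 -0.3750]
Step 6: x=[4.5938 9.2657] v=[0.8749 -0.9687]
Step 7: x=[5.0703 8.9454] v=[0.9530 -0.6406]
Step 8: x=[4.9492 9.1876] v=[-0.2422 0.4843]
Max displacement = 1.0546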